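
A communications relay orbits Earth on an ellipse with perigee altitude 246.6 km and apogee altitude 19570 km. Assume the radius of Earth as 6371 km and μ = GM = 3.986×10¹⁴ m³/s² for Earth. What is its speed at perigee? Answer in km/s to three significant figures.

v ≈ 9.80 km/s

r_p = 6371 + 246.6 = 6617.6 km = 6.6176×10⁶ m.
r_a = 6371 + 19570 = 25941 km = 2.5941×10⁷ m.
Semi-major axis a = (r_p + r_a)/2 = 16279 km = 1.628×10⁷ m.
Vis-viva: v² = μ(2/r − 1/a) = 3.986×10¹⁴ × (3.022×10⁻⁷ − 6.143×10⁻⁸) = 9.598×10⁷ m²/s².
v = 9797 m/s = 9.797 km/s.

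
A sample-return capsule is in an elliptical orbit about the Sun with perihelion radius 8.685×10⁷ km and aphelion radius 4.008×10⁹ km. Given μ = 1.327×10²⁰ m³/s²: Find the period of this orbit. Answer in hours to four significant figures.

T ≈ 443900 hours

Semi-major axis a = (r_p + r_a)/2 = (8.6850×10⁷ + 4.0080×10⁹)/2 = 2.0474×10⁹ km = 2.047×10¹² m.
By Kepler's third law T = 2π√(a³/μ) = 2π × 2.543×10⁸ = 1.598×10⁹ s.
= 4.439×10⁵ hours.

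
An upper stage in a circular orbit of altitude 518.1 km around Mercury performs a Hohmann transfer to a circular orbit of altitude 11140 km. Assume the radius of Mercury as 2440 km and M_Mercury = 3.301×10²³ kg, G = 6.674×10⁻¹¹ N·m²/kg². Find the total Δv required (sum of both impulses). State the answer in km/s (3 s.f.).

Δv_total ≈ 1.28 km/s

μ = GM = 6.674×10⁻¹¹ × 3.301×10²³ = 2.203×10¹³ m³/s².
r₁ = 2440 + 518.1 = 2958.1 km = 2.9581×10⁶ m.
r₂ = 2440 + 11140 = 13580 km = 1.3580×10⁷ m.
Transfer ellipse a_t = (r₁ + r₂)/2 = 8.269×10⁶ m.
At r₁: circular v_c1 = √(μ/r₁) = 2729 m/s; transfer-periherm v_p = √[μ(2/r₁ − 1/a_t)] = 3497 m/s.
Δv₁ = v_p − v_c1 = 768.3 m/s.
At r₂: circular v_c2 = √(μ/r₂) = 1274 m/s; transfer-apoherm v_a = √[μ(2/r₂ − 1/a_t)] = 761.8 m/s.
Δv₂ = v_c2 − v_a = 511.9 m/s.
Total Δv = Δv₁ + Δv₂ = 1280 m/s = 1.280 km/s.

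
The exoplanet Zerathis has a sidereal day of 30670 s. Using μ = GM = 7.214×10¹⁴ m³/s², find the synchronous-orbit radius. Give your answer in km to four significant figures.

A synchronous orbit has period T, so by Kepler's third law a = (μT²/4π²)^(1/3).
μT²/4π² = 7.214×10¹⁴ × (3.067×10⁴)² / 39.48 = 1.719×10²² m³.
a = 2.581×10⁷ m = 25808 km.

r_sync ≈ 25810 km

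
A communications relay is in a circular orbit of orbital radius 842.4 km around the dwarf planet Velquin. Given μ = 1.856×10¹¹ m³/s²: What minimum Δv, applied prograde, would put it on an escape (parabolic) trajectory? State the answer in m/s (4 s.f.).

r = 842.4 km = 8.424×10⁵ m.
Circular speed v_c = √(μ/r) = 469.4 m/s.
Escape speed v_esc = √(2μ/r) = √2 × v_c = 663.8 m/s.
Δv = v_esc − v_c = 194.4 m/s.

Δv ≈ 194.4 m/s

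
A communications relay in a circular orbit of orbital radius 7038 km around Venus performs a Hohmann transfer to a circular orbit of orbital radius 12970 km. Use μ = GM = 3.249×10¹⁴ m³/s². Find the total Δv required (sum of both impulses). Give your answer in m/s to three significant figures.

Δv_total ≈ 1750 m/s

r₁ = 7038 km = 7.038×10⁶ m.
r₂ = 12970 km = 1.297×10⁷ m.
Transfer ellipse a_t = (r₁ + r₂)/2 = 1.000×10⁷ m.
At r₁: circular v_c1 = √(μ/r₁) = 6794 m/s; transfer-periapsis v_p = √[μ(2/r₁ − 1/a_t)] = 7736 m/s.
Δv₁ = v_p − v_c1 = 941.9 m/s.
At r₂: circular v_c2 = √(μ/r₂) = 5005 m/s; transfer-apoapsis v_a = √[μ(2/r₂ − 1/a_t)] = 4198 m/s.
Δv₂ = v_c2 − v_a = 807.0 m/s.
Total Δv = Δv₁ + Δv₂ = 1749 m/s.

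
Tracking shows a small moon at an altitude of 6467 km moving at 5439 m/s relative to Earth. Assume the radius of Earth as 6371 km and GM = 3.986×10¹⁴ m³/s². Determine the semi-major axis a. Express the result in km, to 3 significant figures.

a ≈ 12300 km

r = 6371 + 6467 = 12838 km = 1.284×10⁷ m.
Vis-viva rearranged: 1/a = 2/r − v²/μ = 1.558×10⁻⁷ − 7.422×10⁻⁸ = 8.157×10⁻⁸ m⁻¹.
a = 1.226×10⁷ m = 12259 km.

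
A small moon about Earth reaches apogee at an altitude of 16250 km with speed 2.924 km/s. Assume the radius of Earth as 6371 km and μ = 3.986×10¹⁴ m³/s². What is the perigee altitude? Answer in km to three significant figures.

perigee altitude ≈ 875 km

r_a = 6371 + 16250 = 22621 km = 2.262×10⁷ m.
Specific energy ε = v²/2 − μ/r = -1.335×10⁷ J/kg, so a = −μ/(2ε) = 1.493×10⁷ m.
The apsides satisfy r_p + r_a = 2a, so the perigee radius is 2a − r_a = 7.246×10⁶ m = 7245.8 km.
Perigee altitude = 7245.8 − 6371 = 874.84 km.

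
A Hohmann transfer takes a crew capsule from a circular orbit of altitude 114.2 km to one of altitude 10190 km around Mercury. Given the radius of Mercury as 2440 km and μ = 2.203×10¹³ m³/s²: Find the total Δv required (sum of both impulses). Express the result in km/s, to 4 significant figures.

r₁ = 2440 + 114.2 = 2554.2 km = 2.5542×10⁶ m.
r₂ = 2440 + 10190 = 12630 km = 1.2630×10⁷ m.
Transfer ellipse a_t = (r₁ + r₂)/2 = 7.592×10⁶ m.
At r₁: circular v_c1 = √(μ/r₁) = 2937 m/s; transfer-periherm v_p = √[μ(2/r₁ − 1/a_t)] = 3788 m/s.
Δv₁ = v_p − v_c1 = 851.1 m/s.
At r₂: circular v_c2 = √(μ/r₂) = 1321 m/s; transfer-apoherm v_a = √[μ(2/r₂ − 1/a_t)] = 766.0 m/s.
Δv₂ = v_c2 − v_a = 554.7 m/s.
Total Δv = Δv₁ + Δv₂ = 1406 m/s = 1.406 km/s.

Δv_total ≈ 1.406 km/s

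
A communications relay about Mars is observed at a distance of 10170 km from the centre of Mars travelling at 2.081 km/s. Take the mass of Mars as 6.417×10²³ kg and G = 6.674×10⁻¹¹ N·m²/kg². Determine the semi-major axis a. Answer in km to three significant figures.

μ = GM = 6.674×10⁻¹¹ × 6.417×10²³ = 4.283×10¹³ m³/s².
r = 1.017×10⁷ m.
Specific orbital energy ε = v²/2 − μ/r = (2081)²/2 − 4.283×10¹³/1.017×10⁷ = -2.046×10⁶ J/kg.
Since ε = −μ/(2a), a = −μ/(2ε) = 1.047×10⁷ m = 10467 km.

a ≈ 10500 km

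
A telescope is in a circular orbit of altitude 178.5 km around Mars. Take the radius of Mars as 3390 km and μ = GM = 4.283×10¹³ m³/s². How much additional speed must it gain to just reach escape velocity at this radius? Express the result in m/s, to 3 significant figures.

Δv ≈ 1440 m/s

r = 3390 + 178.5 = 3568.5 km = 3.5685×10⁶ m.
Circular speed v_c = √(μ/r) = 3464 m/s.
Escape speed v_esc = √(2μ/r) = √2 × v_c = 4899 m/s.
Δv = v_esc − v_c = 1435 m/s.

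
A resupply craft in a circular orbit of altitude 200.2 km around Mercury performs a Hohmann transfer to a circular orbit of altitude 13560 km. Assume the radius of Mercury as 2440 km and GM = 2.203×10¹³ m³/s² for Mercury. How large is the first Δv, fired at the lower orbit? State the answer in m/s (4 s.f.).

r₁ = 2440 + 200.2 = 2640.2 km = 2.6402×10⁶ m.
r₂ = 2440 + 13560 = 16000 km = 1.6000×10⁷ m.
Transfer ellipse a_t = (r₁ + r₂)/2 = 9.320×10⁶ m.
At r₁: circular v_c1 = √(μ/r₁) = 2889 m/s; transfer-periherm v_p = √[μ(2/r₁ − 1/a_t)] = 3785 m/s.
Δv₁ = v_p − v_c1 = 896.2 m/s.

Δv ≈ 896.2 m/s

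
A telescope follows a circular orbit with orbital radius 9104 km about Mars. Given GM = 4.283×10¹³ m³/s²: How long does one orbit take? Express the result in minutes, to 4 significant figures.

T ≈ 439.5 minutes

r = 9104 km = 9.104×10⁶ m.
Kepler's third law: T = 2π√(r³/μ) = 2π√((9.104×10⁶)³ / 4.283×10¹³).
r³/μ = 1.762×10⁷ s², so T = 2π × 4.197×10³ = 2.637×10⁴ s.
Converting: 2.637×10⁴ s ÷ 60.00 = 439.5 minutes.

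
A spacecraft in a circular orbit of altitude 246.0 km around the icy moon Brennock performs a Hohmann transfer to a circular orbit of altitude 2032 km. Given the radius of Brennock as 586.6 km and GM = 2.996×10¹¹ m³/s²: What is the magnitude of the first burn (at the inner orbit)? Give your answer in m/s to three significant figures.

Δv ≈ 139 m/s

r₁ = 586.6 + 246.0 = 832.60 km = 8.3260×10⁵ m.
r₂ = 586.6 + 2032 = 2618.6 km = 2.6186×10⁶ m.
Transfer ellipse a_t = (r₁ + r₂)/2 = 1.726×10⁶ m.
At r₁: circular v_c1 = √(μ/r₁) = 599.9 m/s; transfer-periapsis v_p = √[μ(2/r₁ − 1/a_t)] = 739.0 m/s.
Δv₁ = v_p − v_c1 = 139.1 m/s.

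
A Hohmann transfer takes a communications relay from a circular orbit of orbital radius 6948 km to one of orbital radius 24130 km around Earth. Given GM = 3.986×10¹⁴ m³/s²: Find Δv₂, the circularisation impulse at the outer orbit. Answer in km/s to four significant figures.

Δv ≈ 1.347 km/s

r₁ = 6948 km = 6.948×10⁶ m.
r₂ = 24130 km = 2.413×10⁷ m.
Transfer ellipse a_t = (r₁ + r₂)/2 = 1.554×10⁷ m.
At r₁: circular v_c1 = √(μ/r₁) = 7574 m/s; transfer-perigee v_p = √[μ(2/r₁ − 1/a_t)] = 9439 m/s.
At r₂: circular v_c2 = √(μ/r₂) = 4064 m/s; transfer-apogee v_a = √[μ(2/r₂ − 1/a_t)] = 2718 m/s.
Δv₂ = v_c2 − v_a = 1347 m/s.
= 1.347 km/s.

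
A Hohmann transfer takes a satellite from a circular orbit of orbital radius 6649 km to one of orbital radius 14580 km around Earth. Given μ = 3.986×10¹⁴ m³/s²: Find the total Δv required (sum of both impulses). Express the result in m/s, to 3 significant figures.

r₁ = 6649 km = 6.649×10⁶ m.
r₂ = 14580 km = 1.458×10⁷ m.
Transfer ellipse a_t = (r₁ + r₂)/2 = 1.061×10⁷ m.
At r₁: circular v_c1 = √(μ/r₁) = 7743 m/s; transfer-perigee v_p = √[μ(2/r₁ − 1/a_t)] = 9074 m/s.
Δv₁ = v_p − v_c1 = 1332 m/s.
At r₂: circular v_c2 = √(μ/r₂) = 5229 m/s; transfer-apogee v_a = √[μ(2/r₂ − 1/a_t)] = 4138 m/s.
Δv₂ = v_c2 − v_a = 1090 m/s.
Total Δv = Δv₁ + Δv₂ = 2422 m/s.

Δv_total ≈ 2420 m/s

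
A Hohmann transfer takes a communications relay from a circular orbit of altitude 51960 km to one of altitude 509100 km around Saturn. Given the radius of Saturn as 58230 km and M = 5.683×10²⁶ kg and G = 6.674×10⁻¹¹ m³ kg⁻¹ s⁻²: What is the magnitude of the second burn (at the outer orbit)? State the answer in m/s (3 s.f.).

μ = GM = 6.674×10⁻¹¹ × 5.683×10²⁶ = 3.793×10¹⁶ m³/s².
r₁ = 58230 + 51960 = 110190 km = 1.1019×10⁸ m.
r₂ = 58230 + 509100 = 567330 km = 5.6733×10⁸ m.
Transfer ellipse a_t = (r₁ + r₂)/2 = 3.388×10⁸ m.
At r₁: circular v_c1 = √(μ/r₁) = 18550 m/s; transfer-perikrone v_p = √[μ(2/r₁ − 1/a_t)] = 24010 m/s.
At r₂: circular v_c2 = √(μ/r₂) = 8176 m/s; transfer-apokrone v_a = √[μ(2/r₂ − 1/a_t)] = 4663 m/s.
Δv₂ = v_c2 − v_a = 3513 m/s.

Δv ≈ 3510 m/s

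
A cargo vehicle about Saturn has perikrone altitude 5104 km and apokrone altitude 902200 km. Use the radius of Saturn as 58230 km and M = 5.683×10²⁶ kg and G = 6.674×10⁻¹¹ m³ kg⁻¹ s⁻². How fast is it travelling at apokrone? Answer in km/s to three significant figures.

μ = GM = 6.674×10⁻¹¹ × 5.683×10²⁶ = 3.793×10¹⁶ m³/s².
r_p = 58230 + 5104 = 63334 km = 6.3334×10⁷ m.
r_a = 58230 + 902200 = 960430 km = 9.6043×10⁸ m.
Semi-major axis a = (r_p + r_a)/2 = 5.1188×10⁵ km = 5.119×10⁸ m.
Vis-viva: v² = μ(2/r − 1/a) = 3.793×10¹⁶ × (2.082×10⁻⁹ − 1.954×10⁻⁹) = 4.886×10⁶ m²/s².
v = 2210 m/s = 2.210 km/s.

v ≈ 2.21 km/s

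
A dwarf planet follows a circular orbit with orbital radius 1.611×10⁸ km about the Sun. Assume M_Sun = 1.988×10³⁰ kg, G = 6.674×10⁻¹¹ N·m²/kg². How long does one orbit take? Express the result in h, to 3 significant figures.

μ = GM = 6.674×10⁻¹¹ × 1.988×10³⁰ = 1.327×10²⁰ m³/s².
r = 1.611×10⁸ km = 1.611×10¹¹ m.
Kepler's third law: T = 2π√(r³/μ) = 2π√((1.611×10¹¹)³ / 1.327×10²⁰).
r³/μ = 3.151×10¹³ s², so T = 2π × 5.614×10⁶ = 3.527×10⁷ s.
Converting: 3.527×10⁷ s ÷ 3600 = 9798 h.

T ≈ 9800 h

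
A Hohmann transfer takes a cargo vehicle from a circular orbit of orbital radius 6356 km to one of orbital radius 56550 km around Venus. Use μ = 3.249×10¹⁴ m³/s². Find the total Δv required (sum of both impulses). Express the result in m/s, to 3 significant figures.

Δv_total ≈ 3760 m/s

r₁ = 6356 km = 6.356×10⁶ m.
r₂ = 56550 km = 5.655×10⁷ m.
Transfer ellipse a_t = (r₁ + r₂)/2 = 3.145×10⁷ m.
At r₁: circular v_c1 = √(μ/r₁) = 7150 m/s; transfer-periapsis v_p = √[μ(2/r₁ − 1/a_t)] = 9587 m/s.
Δv₁ = v_p − v_c1 = 2437 m/s.
At r₂: circular v_c2 = √(μ/r₂) = 2397 m/s; transfer-apoapsis v_a = √[μ(2/r₂ − 1/a_t)] = 1078 m/s.
Δv₂ = v_c2 − v_a = 1319 m/s.
Total Δv = Δv₁ + Δv₂ = 3757 m/s.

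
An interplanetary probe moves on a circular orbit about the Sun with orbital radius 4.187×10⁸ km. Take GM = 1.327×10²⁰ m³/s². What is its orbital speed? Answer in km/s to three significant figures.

v ≈ 17.8 km/s

r = 4.187×10⁸ km = 4.187×10¹¹ m.
For a circular orbit v = √(μ/r) = √(1.327×10²⁰ / 4.187×10¹¹) = √(3.169×10⁸) = 17800 m/s.
That is 17.80 km/s.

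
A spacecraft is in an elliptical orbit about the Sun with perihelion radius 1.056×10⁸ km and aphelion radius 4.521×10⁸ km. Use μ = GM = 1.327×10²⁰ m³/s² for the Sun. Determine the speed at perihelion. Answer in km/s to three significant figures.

Semi-major axis a = (r_p + r_a)/2 = 2.7885×10⁸ km = 2.788×10¹¹ m.
Vis-viva: v² = μ(2/r − 1/a) = 1.327×10²⁰ × (1.894×10⁻¹¹ − 3.586×10⁻¹²) = 2.037×10⁹ m²/s².
v = 45140 m/s = 45.14 km/s.

v ≈ 45.1 km/s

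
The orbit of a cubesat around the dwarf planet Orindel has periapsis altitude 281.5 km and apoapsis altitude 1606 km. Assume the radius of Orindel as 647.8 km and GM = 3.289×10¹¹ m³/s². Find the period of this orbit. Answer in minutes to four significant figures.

T ≈ 366.6 minutes

r_p = 647.8 + 281.5 = 929.30 km = 9.2930×10⁵ m.
r_a = 647.8 + 1606 = 2253.8 km = 2.2538×10⁶ m.
Semi-major axis a = (r_p + r_a)/2 = (929.30 + 2253.8)/2 = 1591.6 km = 1.592×10⁶ m.
By Kepler's third law T = 2π√(a³/μ) = 2π × 3.501×10³ = 2.200×10⁴ s.
= 366.6 minutes.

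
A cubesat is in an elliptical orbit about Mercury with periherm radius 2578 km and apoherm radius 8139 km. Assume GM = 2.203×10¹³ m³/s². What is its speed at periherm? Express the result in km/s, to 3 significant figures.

Semi-major axis a = (r_p + r_a)/2 = 5358.5 km = 5.358×10⁶ m.
Vis-viva: v² = μ(2/r − 1/a) = 2.203×10¹³ × (7.758×10⁻⁷ − 1.866×10⁻⁷) = 1.298×10⁷ m²/s².
v = 3603 m/s = 3.603 km/s.

v ≈ 3.60 km/s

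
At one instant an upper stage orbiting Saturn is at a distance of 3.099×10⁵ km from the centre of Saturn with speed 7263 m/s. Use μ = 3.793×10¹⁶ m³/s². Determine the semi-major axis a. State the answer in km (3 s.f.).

r = 3.099×10⁸ m.
Vis-viva rearranged: 1/a = 2/r − v²/μ = 6.454×10⁻⁹ − 1.391×10⁻⁹ = 5.063×10⁻⁹ m⁻¹.
a = 1.975×10⁸ m = 1.9751×10⁵ km.

a ≈ 1.98×10⁵ km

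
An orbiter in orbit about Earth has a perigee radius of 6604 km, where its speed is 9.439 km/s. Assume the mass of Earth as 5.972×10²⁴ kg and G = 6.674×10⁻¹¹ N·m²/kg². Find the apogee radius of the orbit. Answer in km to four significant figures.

apogee radius ≈ 18610 km

μ = GM = 6.674×10⁻¹¹ × 5.972×10²⁴ = 3.986×10¹⁴ m³/s².
r_p = 6.604×10⁶ m.
Specific energy ε = v²/2 − μ/r = -1.581×10⁷ J/kg, so a = −μ/(2ε) = 1.261×10⁷ m.
The apsides satisfy r_p + r_a = 2a, so the apogee radius is 2a − r_p = 1.861×10⁷ m = 18613 km.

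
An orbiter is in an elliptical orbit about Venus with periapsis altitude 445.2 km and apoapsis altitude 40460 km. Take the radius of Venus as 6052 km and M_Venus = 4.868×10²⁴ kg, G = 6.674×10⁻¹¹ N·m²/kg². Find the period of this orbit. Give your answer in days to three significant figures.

μ = GM = 6.674×10⁻¹¹ × 4.868×10²⁴ = 3.249×10¹⁴ m³/s².
r_p = 6052 + 445.2 = 6497.2 km = 6.4972×10⁶ m.
r_a = 6052 + 40460 = 46512 km = 4.6512×10⁷ m.
Semi-major axis a = (r_p + r_a)/2 = (6497.2 + 46512)/2 = 26505 km = 2.650×10⁷ m.
By Kepler's third law T = 2π√(a³/μ) = 2π × 7.570×10³ = 4.757×10⁴ s.
= 0.5505 days.

T ≈ 0.551 days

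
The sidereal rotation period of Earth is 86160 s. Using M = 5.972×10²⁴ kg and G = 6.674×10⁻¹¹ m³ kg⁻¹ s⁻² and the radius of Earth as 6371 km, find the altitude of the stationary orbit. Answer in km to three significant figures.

μ = GM = 6.674×10⁻¹¹ × 5.972×10²⁴ = 3.986×10¹⁴ m³/s².
A synchronous orbit has period T, so by Kepler's third law a = (μT²/4π²)^(1/3).
μT²/4π² = 3.986×10¹⁴ × (8.616×10⁴)² / 39.48 = 7.495×10²² m³.
a = 4.216×10⁷ m = 42162 km.
Altitude h = a − R = 42162 − 6371 = 35791 km.

h_sync ≈ 35800 km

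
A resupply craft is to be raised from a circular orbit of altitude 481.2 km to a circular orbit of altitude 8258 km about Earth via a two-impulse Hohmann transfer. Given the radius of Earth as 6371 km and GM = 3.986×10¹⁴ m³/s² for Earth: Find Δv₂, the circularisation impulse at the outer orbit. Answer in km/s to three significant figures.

Δv ≈ 1.05 km/s

r₁ = 6371 + 481.2 = 6852.2 km = 6.8522×10⁶ m.
r₂ = 6371 + 8258 = 14629 km = 1.4629×10⁷ m.
Transfer ellipse a_t = (r₁ + r₂)/2 = 1.074×10⁷ m.
At r₁: circular v_c1 = √(μ/r₁) = 7627 m/s; transfer-perigee v_p = √[μ(2/r₁ − 1/a_t)] = 8901 m/s.
At r₂: circular v_c2 = √(μ/r₂) = 5220 m/s; transfer-apogee v_a = √[μ(2/r₂ − 1/a_t)] = 4169 m/s.
Δv₂ = v_c2 − v_a = 1051 m/s.
= 1.051 km/s.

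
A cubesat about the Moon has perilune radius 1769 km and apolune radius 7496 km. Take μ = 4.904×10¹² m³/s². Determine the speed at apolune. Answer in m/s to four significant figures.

v ≈ 499.8 m/s

Semi-major axis a = (r_p + r_a)/2 = 4632.5 km = 4.632×10⁶ m.
Vis-viva: v² = μ(2/r − 1/a) = 4.904×10¹² × (2.668×10⁻⁷ − 2.159×10⁻⁷) = 2.498×10⁵ m²/s².
v = 499.8 m/s.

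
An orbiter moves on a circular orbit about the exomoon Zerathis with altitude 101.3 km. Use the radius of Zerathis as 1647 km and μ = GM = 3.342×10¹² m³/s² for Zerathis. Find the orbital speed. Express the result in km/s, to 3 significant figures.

r = 1647 + 101.3 = 1748.3 km = 1.7483×10⁶ m.
For a circular orbit v = √(μ/r) = √(3.342×10¹² / 1.748×10⁶) = √(1.912×10⁶) = 1383 m/s.
That is 1.383 km/s.

v ≈ 1.38 km/s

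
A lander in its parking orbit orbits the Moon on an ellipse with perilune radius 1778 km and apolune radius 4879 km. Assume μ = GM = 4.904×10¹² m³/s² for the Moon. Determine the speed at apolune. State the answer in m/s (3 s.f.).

v ≈ 733 m/s

Semi-major axis a = (r_p + r_a)/2 = 3328.5 km = 3.328×10⁶ m.
Vis-viva: v² = μ(2/r − 1/a) = 4.904×10¹² × (4.099×10⁻⁷ − 3.004×10⁻⁷) = 5.369×10⁵ m²/s².
v = 732.7 m/s.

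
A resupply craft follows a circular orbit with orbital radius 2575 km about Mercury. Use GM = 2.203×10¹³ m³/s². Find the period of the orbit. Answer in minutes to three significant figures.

T ≈ 92.2 minutes

r = 2575 km = 2.575×10⁶ m.
Kepler's third law: T = 2π√(r³/μ) = 2π√((2.575×10⁶)³ / 2.203×10¹³).
r³/μ = 7.750×10⁵ s², so T = 2π × 8.804×10² = 5.531×10³ s.
Converting: 5.531×10³ s ÷ 60.00 = 92.19 minutes.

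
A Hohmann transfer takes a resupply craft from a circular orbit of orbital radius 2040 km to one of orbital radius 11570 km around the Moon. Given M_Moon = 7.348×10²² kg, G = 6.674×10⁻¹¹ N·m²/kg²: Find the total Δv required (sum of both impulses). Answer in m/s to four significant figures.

Δv_total ≈ 765.8 m/s

μ = GM = 6.674×10⁻¹¹ × 7.348×10²² = 4.904×10¹² m³/s².
r₁ = 2040 km = 2.040×10⁶ m.
r₂ = 11570 km = 1.157×10⁷ m.
Transfer ellipse a_t = (r₁ + r₂)/2 = 6.805×10⁶ m.
At r₁: circular v_c1 = √(μ/r₁) = 1550 m/s; transfer-perilune v_p = √[μ(2/r₁ − 1/a_t)] = 2022 m/s.
Δv₁ = v_p − v_c1 = 471.2 m/s.
At r₂: circular v_c2 = √(μ/r₂) = 651.0 m/s; transfer-apolune v_a = √[μ(2/r₂ − 1/a_t)] = 356.5 m/s.
Δv₂ = v_c2 − v_a = 294.6 m/s.
Total Δv = Δv₁ + Δv₂ = 765.8 m/s.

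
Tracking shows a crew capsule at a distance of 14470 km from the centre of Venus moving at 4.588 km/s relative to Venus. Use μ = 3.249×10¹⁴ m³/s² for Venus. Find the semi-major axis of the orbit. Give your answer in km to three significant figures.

r = 1.447×10⁷ m.
Specific orbital energy ε = v²/2 − μ/r = (4588)²/2 − 3.249×10¹⁴/1.447×10⁷ = -1.193×10⁷ J/kg.
Since ε = −μ/(2a), a = −μ/(2ε) = 1.362×10⁷ m = 13619 km.

a ≈ 13600 km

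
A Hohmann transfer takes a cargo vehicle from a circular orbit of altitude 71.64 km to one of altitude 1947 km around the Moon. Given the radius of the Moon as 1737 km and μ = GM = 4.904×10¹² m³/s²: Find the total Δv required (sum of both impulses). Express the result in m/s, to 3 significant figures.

r₁ = 1737 + 71.64 = 1808.6 km = 1.8086×10⁶ m.
r₂ = 1737 + 1947 = 3684.0 km = 3.6840×10⁶ m.
Transfer ellipse a_t = (r₁ + r₂)/2 = 2.746×10⁶ m.
At r₁: circular v_c1 = √(μ/r₁) = 1647 m/s; transfer-perilune v_p = √[μ(2/r₁ − 1/a_t)] = 1907 m/s.
Δv₁ = v_p − v_c1 = 260.5 m/s.
At r₂: circular v_c2 = √(μ/r₂) = 1154 m/s; transfer-apolune v_a = √[μ(2/r₂ − 1/a_t)] = 936.3 m/s.
Δv₂ = v_c2 − v_a = 217.5 m/s.
Total Δv = Δv₁ + Δv₂ = 478.0 m/s.

Δv_total ≈ 478 m/s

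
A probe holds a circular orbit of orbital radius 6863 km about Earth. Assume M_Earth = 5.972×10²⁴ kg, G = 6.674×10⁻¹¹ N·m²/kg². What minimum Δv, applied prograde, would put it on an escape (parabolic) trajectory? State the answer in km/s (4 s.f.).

μ = GM = 6.674×10⁻¹¹ × 5.972×10²⁴ = 3.986×10¹⁴ m³/s².
r = 6863 km = 6.863×10⁶ m.
Circular speed v_c = √(μ/r) = 7621 m/s.
Escape speed v_esc = √(2μ/r) = √2 × v_c = 10780 m/s.
Δv = v_esc − v_c = 3157 m/s = 3.157 km/s.

Δv ≈ 3.157 km/s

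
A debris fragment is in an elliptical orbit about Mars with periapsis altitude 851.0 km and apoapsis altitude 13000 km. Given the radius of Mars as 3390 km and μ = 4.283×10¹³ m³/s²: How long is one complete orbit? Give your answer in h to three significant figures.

T ≈ 8.84 h

r_p = 3390 + 851.0 = 4241.0 km = 4.2410×10⁶ m.
r_a = 3390 + 13000 = 16390 km = 1.6390×10⁷ m.
Semi-major axis a = (r_p + r_a)/2 = (4241.0 + 16390)/2 = 10316 km = 1.032×10⁷ m.
By Kepler's third law T = 2π√(a³/μ) = 2π × 5.062×10³ = 3.181×10⁴ s.
= 8.836 h.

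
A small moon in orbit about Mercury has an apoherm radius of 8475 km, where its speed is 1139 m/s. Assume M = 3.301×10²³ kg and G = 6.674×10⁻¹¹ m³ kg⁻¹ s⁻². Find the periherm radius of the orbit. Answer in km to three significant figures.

periherm radius ≈ 2820 km

μ = GM = 6.674×10⁻¹¹ × 3.301×10²³ = 2.203×10¹³ m³/s².
r_a = 8.475×10⁶ m.
Specific energy ε = v²/2 − μ/r = -1.951×10⁶ J/kg, so a = −μ/(2ε) = 5.646×10⁶ m.
The apsides satisfy r_p + r_a = 2a, so the periherm radius is 2a − r_a = 2.818×10⁶ m = 2817.9 km.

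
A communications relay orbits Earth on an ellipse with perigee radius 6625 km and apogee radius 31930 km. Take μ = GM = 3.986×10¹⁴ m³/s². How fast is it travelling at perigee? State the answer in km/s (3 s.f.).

v ≈ 9.98 km/s

Semi-major axis a = (r_p + r_a)/2 = 19278 km = 1.928×10⁷ m.
Vis-viva: v² = μ(2/r − 1/a) = 3.986×10¹⁴ × (3.019×10⁻⁷ − 5.187×10⁻⁸) = 9.966×10⁷ m²/s².
v = 9983 m/s = 9.983 km/s.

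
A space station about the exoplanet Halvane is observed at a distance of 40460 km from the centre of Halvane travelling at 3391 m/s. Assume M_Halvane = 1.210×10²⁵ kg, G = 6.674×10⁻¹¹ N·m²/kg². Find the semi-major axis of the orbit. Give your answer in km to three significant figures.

μ = GM = 6.674×10⁻¹¹ × 1.210×10²⁵ = 8.076×10¹⁴ m³/s².
r = 4.046×10⁷ m.
Specific orbital energy ε = v²/2 − μ/r = (3391)²/2 − 8.076×10¹⁴/4.046×10⁷ = -1.421×10⁷ J/kg.
Since ε = −μ/(2a), a = −μ/(2ε) = 2.842×10⁷ m = 28415 km.

a ≈ 28400 km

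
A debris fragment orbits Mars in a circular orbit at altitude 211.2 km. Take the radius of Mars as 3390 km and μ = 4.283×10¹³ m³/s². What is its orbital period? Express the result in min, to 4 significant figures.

T ≈ 109.4 min

r = 3390 + 211.2 = 3601.2 km = 3.6012×10⁶ m.
Kepler's third law: T = 2π√(r³/μ) = 2π√((3.601×10⁶)³ / 4.283×10¹³).
r³/μ = 1.090×10⁶ s², so T = 2π × 1.044×10³ = 6.561×10³ s.
Converting: 6.561×10³ s ÷ 60.00 = 109.4 min.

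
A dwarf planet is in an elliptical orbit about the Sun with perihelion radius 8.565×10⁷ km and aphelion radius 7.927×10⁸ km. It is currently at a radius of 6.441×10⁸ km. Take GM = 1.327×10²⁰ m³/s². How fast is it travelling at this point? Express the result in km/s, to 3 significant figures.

v ≈ 10.5 km/s

Semi-major axis a = (r_p + r_a)/2 = 4.3918×10⁸ km = 4.392×10¹¹ m.
Vis-viva: v² = μ(2/r − 1/a) = 1.327×10²⁰ × (3.105×10⁻¹² − 2.277×10⁻¹²) = 1.099×10⁸ m²/s².
v = 10480 m/s = 10.48 km/s.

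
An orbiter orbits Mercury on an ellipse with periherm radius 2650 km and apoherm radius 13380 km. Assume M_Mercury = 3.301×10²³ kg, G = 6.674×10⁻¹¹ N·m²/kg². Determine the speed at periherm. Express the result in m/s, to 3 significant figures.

μ = GM = 6.674×10⁻¹¹ × 3.301×10²³ = 2.203×10¹³ m³/s².
Semi-major axis a = (r_p + r_a)/2 = 8015.0 km = 8.015×10⁶ m.
Vis-viva: v² = μ(2/r − 1/a) = 2.203×10¹³ × (7.547×10⁻⁷ − 1.248×10⁻⁷) = 1.388×10⁷ m²/s².
v = 3725 m/s.

v ≈ 3730 m/s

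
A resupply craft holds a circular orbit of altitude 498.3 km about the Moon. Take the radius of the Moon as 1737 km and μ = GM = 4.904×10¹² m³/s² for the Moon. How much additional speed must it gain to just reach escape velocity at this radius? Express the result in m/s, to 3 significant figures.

r = 1737 + 498.3 = 2235.3 km = 2.2353×10⁶ m.
Circular speed v_c = √(μ/r) = 1481 m/s.
Escape speed v_esc = √(2μ/r) = √2 × v_c = 2095 m/s.
Δv = v_esc − v_c = 613.5 m/s.

Δv ≈ 614 m/s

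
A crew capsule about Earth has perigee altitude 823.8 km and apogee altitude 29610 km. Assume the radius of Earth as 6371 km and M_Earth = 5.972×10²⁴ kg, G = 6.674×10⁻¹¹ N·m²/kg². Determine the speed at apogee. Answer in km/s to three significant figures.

v ≈ 1.92 km/s

μ = GM = 6.674×10⁻¹¹ × 5.972×10²⁴ = 3.986×10¹⁴ m³/s².
r_p = 6371 + 823.8 = 7194.8 km = 7.1948×10⁶ m.
r_a = 6371 + 29610 = 35981 km = 3.5981×10⁷ m.
Semi-major axis a = (r_p + r_a)/2 = 21588 km = 2.159×10⁷ m.
Vis-viva: v² = μ(2/r − 1/a) = 3.986×10¹⁴ × (5.558×10⁻⁸ − 4.632×10⁻⁸) = 3.692×10⁶ m²/s².
v = 1921 m/s = 1.921 km/s.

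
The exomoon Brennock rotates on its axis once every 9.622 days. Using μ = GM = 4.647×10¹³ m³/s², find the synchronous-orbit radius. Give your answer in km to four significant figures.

T = 9.622 days = 8.313×10⁵ s.
A synchronous orbit has period T, so by Kepler's third law a = (μT²/4π²)^(1/3).
μT²/4π² = 4.647×10¹³ × (8.313×10⁵)² / 39.48 = 8.135×10²³ m³.
a = 9.335×10⁷ m = 93352 km.

r_sync ≈ 93350 km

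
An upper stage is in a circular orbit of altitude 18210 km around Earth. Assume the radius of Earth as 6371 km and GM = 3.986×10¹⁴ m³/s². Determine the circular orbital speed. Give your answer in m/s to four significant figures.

v ≈ 4027 m/s

r = 6371 + 18210 = 24581 km = 2.4581×10⁷ m.
For a circular orbit v = √(μ/r) = √(3.986×10¹⁴ / 2.458×10⁷) = √(1.622×10⁷) = 4027 m/s.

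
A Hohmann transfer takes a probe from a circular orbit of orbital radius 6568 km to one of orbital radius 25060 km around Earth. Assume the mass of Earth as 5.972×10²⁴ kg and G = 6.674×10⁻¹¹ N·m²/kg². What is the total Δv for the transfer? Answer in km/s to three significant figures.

μ = GM = 6.674×10⁻¹¹ × 5.972×10²⁴ = 3.986×10¹⁴ m³/s².
r₁ = 6568 km = 6.568×10⁶ m.
r₂ = 25060 km = 2.506×10⁷ m.
Transfer ellipse a_t = (r₁ + r₂)/2 = 1.581×10⁷ m.
At r₁: circular v_c1 = √(μ/r₁) = 7790 m/s; transfer-perigee v_p = √[μ(2/r₁ − 1/a_t)] = 9806 m/s.
Δv₁ = v_p − v_c1 = 2016 m/s.
At r₂: circular v_c2 = √(μ/r₂) = 3988 m/s; transfer-apogee v_a = √[μ(2/r₂ − 1/a_t)] = 2570 m/s.
Δv₂ = v_c2 − v_a = 1418 m/s.
Total Δv = Δv₁ + Δv₂ = 3434 m/s = 3.434 km/s.

Δv_total ≈ 3.43 km/s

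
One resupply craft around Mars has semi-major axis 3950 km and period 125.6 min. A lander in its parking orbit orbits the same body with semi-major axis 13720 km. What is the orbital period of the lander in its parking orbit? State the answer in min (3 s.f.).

T₂ ≈ 813 min

Kepler's third law: T² ∝ a³, so T₂ = T₁ (a₂/a₁)^(3/2).
a₂/a₁ = 3.473, (a₂/a₁)^(3/2) = 6.473.
T₂ = 125.6 × 6.473 = 813.1 min.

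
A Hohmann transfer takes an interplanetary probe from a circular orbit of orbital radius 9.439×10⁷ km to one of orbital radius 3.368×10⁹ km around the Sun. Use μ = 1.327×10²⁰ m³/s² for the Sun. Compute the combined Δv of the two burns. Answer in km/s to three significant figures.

Δv_total ≈ 19.6 km/s

r₁ = 9.439×10⁷ km = 9.439×10¹⁰ m.
r₂ = 3.368×10⁹ km = 3.368×10¹² m.
Transfer ellipse a_t = (r₁ + r₂)/2 = 1.731×10¹² m.
At r₁: circular v_c1 = √(μ/r₁) = 37490 m/s; transfer-perihelion v_p = √[μ(2/r₁ − 1/a_t)] = 52300 m/s.
Δv₁ = v_p − v_c1 = 14800 m/s.
At r₂: circular v_c2 = √(μ/r₂) = 6277 m/s; transfer-aphelion v_a = √[μ(2/r₂ − 1/a_t)] = 1466 m/s.
Δv₂ = v_c2 − v_a = 4811 m/s.
Total Δv = Δv₁ + Δv₂ = 19610 m/s = 19.61 km/s.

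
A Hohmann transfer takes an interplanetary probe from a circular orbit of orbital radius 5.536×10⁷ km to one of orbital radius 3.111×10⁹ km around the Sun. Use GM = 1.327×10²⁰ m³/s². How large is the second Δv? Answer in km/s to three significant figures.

r₁ = 5.536×10⁷ km = 5.536×10¹⁰ m.
r₂ = 3.111×10⁹ km = 3.111×10¹² m.
Transfer ellipse a_t = (r₁ + r₂)/2 = 1.583×10¹² m.
At r₁: circular v_c1 = √(μ/r₁) = 48960 m/s; transfer-perihelion v_p = √[μ(2/r₁ − 1/a_t)] = 68630 m/s.
At r₂: circular v_c2 = √(μ/r₂) = 6531 m/s; transfer-aphelion v_a = √[μ(2/r₂ − 1/a_t)] = 1221 m/s.
Δv₂ = v_c2 − v_a = 5310 m/s.
= 5.310 km/s.

Δv ≈ 5.31 km/s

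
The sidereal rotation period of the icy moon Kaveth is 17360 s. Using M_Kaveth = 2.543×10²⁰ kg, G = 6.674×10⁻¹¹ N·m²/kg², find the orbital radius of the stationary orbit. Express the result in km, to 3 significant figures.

μ = GM = 6.674×10⁻¹¹ × 2.543×10²⁰ = 1.697×10¹⁰ m³/s².
A synchronous orbit has period T, so by Kepler's third law a = (μT²/4π²)^(1/3).
μT²/4π² = 1.697×10¹⁰ × (1.736×10⁴)² / 39.48 = 1.296×10¹⁷ m³.
a = 5.060×10⁵ m = 506.01 km.

r_sync ≈ 506 km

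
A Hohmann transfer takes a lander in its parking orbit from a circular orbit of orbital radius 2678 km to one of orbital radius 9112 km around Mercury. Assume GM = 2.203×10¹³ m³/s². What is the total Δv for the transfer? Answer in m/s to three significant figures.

Δv_total ≈ 1200 m/s

r₁ = 2678 km = 2.678×10⁶ m.
r₂ = 9112 km = 9.112×10⁶ m.
Transfer ellipse a_t = (r₁ + r₂)/2 = 5.895×10⁶ m.
At r₁: circular v_c1 = √(μ/r₁) = 2868 m/s; transfer-periherm v_p = √[μ(2/r₁ − 1/a_t)] = 3566 m/s.
Δv₁ = v_p − v_c1 = 697.7 m/s.
At r₂: circular v_c2 = √(μ/r₂) = 1555 m/s; transfer-apoherm v_a = √[μ(2/r₂ − 1/a_t)] = 1048 m/s.
Δv₂ = v_c2 − v_a = 506.9 m/s.
Total Δv = Δv₁ + Δv₂ = 1205 m/s.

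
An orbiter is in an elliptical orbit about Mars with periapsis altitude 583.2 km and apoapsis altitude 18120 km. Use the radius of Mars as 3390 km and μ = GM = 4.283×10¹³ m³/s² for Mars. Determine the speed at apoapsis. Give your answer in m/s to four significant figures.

r_p = 3390 + 583.2 = 3973.2 km = 3.9732×10⁶ m.
r_a = 3390 + 18120 = 21510 km = 2.1510×10⁷ m.
Semi-major axis a = (r_p + r_a)/2 = 12742 km = 1.274×10⁷ m.
Vis-viva: v² = μ(2/r − 1/a) = 4.283×10¹³ × (9.298×10⁻⁸ − 7.848×10⁻⁸) = 6.209×10⁵ m²/s².
v = 788.0 m/s.

v ≈ 788.0 m/s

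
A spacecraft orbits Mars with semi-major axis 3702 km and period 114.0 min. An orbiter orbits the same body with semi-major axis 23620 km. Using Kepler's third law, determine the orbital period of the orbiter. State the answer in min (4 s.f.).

Kepler's third law: T² ∝ a³, so T₂ = T₁ (a₂/a₁)^(3/2).
a₂/a₁ = 6.380, (a₂/a₁)^(3/2) = 16.12.
T₂ = 114.0 × 16.12 = 1837 min.

T₂ ≈ 1837 min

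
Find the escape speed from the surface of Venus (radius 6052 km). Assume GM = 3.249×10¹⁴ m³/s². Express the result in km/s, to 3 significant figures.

r = R = 6.052×10⁶ m.
Escape speed v_esc = √(2μ/r) = √(2 × 3.249×10¹⁴ / 6.052×10⁶) = √(1.074×10⁸) = 10360 m/s.
= 10.36 km/s.

v_esc ≈ 10.4 km/s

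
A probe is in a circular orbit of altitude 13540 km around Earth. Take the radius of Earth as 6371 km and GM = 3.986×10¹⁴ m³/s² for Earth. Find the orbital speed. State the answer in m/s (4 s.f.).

r = 6371 + 13540 = 19911 km = 1.9911×10⁷ m.
For a circular orbit v = √(μ/r) = √(3.986×10¹⁴ / 1.991×10⁷) = √(2.002×10⁷) = 4474 m/s.

v ≈ 4474 m/s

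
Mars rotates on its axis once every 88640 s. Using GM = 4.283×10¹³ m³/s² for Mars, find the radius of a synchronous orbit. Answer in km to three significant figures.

r_sync ≈ 20400 km

A synchronous orbit has period T, so by Kepler's third law a = (μT²/4π²)^(1/3).
μT²/4π² = 4.283×10¹³ × (8.864×10⁴)² / 39.48 = 8.524×10²¹ m³.
a = 2.043×10⁷ m = 20428 km.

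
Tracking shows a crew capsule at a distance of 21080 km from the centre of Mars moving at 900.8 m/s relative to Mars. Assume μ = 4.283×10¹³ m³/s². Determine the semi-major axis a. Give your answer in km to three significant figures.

a ≈ 13200 km

r = 2.108×10⁷ m.
Specific orbital energy ε = v²/2 − μ/r = (900.8)²/2 − 4.283×10¹³/2.108×10⁷ = -1.626×10⁶ J/kg.
Since ε = −μ/(2a), a = −μ/(2ε) = 1.317×10⁷ m = 13170 km.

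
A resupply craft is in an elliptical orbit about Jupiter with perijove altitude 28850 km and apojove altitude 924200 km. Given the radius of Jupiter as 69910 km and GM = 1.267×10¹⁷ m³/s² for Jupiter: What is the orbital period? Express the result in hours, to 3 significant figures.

T ≈ 62.6 hours

r_p = 69910 + 28850 = 98760 km = 9.8760×10⁷ m.
r_a = 69910 + 924200 = 994110 km = 9.9411×10⁸ m.
Semi-major axis a = (r_p + r_a)/2 = (98760 + 9.9411×10⁵)/2 = 5.4644×10⁵ km = 5.464×10⁸ m.
By Kepler's third law T = 2π√(a³/μ) = 2π × 3.589×10⁴ = 2.255×10⁵ s.
= 62.63 hours.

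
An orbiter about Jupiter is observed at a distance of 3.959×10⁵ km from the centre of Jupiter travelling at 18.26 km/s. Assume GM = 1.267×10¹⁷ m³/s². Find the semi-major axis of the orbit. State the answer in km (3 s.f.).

a ≈ 4.13×10⁵ km

r = 3.959×10⁸ m.
Specific orbital energy ε = v²/2 − μ/r = (18260)²/2 − 1.267×10¹⁷/3.959×10⁸ = -1.533×10⁸ J/kg.
Since ε = −μ/(2a), a = −μ/(2ε) = 4.132×10⁸ m = 4.1320×10⁵ km.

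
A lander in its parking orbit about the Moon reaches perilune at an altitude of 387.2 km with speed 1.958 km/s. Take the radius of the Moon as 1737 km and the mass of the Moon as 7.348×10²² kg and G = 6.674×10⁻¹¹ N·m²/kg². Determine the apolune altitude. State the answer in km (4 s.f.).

μ = GM = 6.674×10⁻¹¹ × 7.348×10²² = 4.904×10¹² m³/s².
r_p = 1737 + 387.2 = 2124.2 km = 2.124×10⁶ m.
Specific energy ε = v²/2 − μ/r = -3.918×10⁵ J/kg, so a = −μ/(2ε) = 6.259×10⁶ m.
The apsides satisfy r_p + r_a = 2a, so the apolune radius is 2a − r_p = 1.039×10⁷ m = 10393 km.
Apolune altitude = 10393 − 1737 = 8656.2 km.

apolune altitude ≈ 8656 km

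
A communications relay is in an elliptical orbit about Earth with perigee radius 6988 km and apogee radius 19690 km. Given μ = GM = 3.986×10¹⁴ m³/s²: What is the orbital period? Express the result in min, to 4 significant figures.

T ≈ 255.5 min

Semi-major axis a = (r_p + r_a)/2 = (6988.0 + 19690)/2 = 13339 km = 1.334×10⁷ m.
By Kepler's third law T = 2π√(a³/μ) = 2π × 2.440×10³ = 1.533×10⁴ s.
= 255.5 min.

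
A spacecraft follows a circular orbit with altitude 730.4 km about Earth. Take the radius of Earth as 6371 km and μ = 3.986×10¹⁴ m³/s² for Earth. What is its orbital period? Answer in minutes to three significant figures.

r = 6371 + 730.4 = 7101.4 km = 7.1014×10⁶ m.
Kepler's third law: T = 2π√(r³/μ) = 2π√((7.101×10⁶)³ / 3.986×10¹⁴).
r³/μ = 8.985×10⁵ s², so T = 2π × 9.479×10² = 5.956×10³ s.
Converting: 5.956×10³ s ÷ 60.00 = 99.26 minutes.

T ≈ 99.3 minutes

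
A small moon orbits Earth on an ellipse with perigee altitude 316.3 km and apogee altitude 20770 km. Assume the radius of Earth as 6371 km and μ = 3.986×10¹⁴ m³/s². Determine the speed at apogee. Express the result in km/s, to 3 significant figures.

v ≈ 2.41 km/s

r_p = 6371 + 316.3 = 6687.3 km = 6.6873×10⁶ m.
r_a = 6371 + 20770 = 27141 km = 2.7141×10⁷ m.
Semi-major axis a = (r_p + r_a)/2 = 16914 km = 1.691×10⁷ m.
Vis-viva: v² = μ(2/r − 1/a) = 3.986×10¹⁴ × (7.369×10⁻⁸ − 5.912×10⁻⁸) = 5.806×10⁶ m²/s².
v = 2410 m/s = 2.410 km/s.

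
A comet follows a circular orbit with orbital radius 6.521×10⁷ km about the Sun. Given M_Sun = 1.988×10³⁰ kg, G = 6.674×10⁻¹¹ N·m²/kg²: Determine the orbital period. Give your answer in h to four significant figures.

μ = GM = 6.674×10⁻¹¹ × 1.988×10³⁰ = 1.327×10²⁰ m³/s².
r = 6.521×10⁷ km = 6.521×10¹⁰ m.
Kepler's third law: T = 2π√(r³/μ) = 2π√((6.521×10¹⁰)³ / 1.327×10²⁰).
r³/μ = 2.090×10¹² s², so T = 2π × 1.446×10⁶ = 9.083×10⁶ s.
Converting: 9.083×10⁶ s ÷ 3600 = 2523 h.

T ≈ 2523 h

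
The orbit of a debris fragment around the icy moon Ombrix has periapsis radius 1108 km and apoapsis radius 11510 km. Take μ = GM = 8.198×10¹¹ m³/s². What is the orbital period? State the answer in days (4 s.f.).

T ≈ 1.273 days

Semi-major axis a = (r_p + r_a)/2 = (1108.0 + 11510)/2 = 6309.0 km = 6.309×10⁶ m.
By Kepler's third law T = 2π√(a³/μ) = 2π × 1.750×10⁴ = 1.100×10⁵ s.
= 1.273 days.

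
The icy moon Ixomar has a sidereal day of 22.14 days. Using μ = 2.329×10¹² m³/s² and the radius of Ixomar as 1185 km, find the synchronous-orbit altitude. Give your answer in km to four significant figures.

T = 22.14 days = 1.913×10⁶ s.
A synchronous orbit has period T, so by Kepler's third law a = (μT²/4π²)^(1/3).
μT²/4π² = 2.329×10¹² × (1.913×10⁶)² / 39.48 = 2.159×10²³ m³.
a = 5.999×10⁷ m = 59988 km.
Altitude h = a − R = 59988 − 1185 = 58803 km.

h_sync ≈ 58800 km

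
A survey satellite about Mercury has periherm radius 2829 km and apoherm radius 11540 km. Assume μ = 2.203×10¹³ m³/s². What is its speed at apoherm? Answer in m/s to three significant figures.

Semi-major axis a = (r_p + r_a)/2 = 7184.5 km = 7.184×10⁶ m.
Vis-viva: v² = μ(2/r − 1/a) = 2.203×10¹³ × (1.733×10⁻⁷ − 1.392×10⁻⁷) = 7.517×10⁵ m²/s².
v = 867.0 m/s.

v ≈ 867 m/s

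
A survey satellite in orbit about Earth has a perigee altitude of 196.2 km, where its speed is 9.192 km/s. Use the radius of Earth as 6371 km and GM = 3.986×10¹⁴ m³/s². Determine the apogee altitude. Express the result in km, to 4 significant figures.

r_p = 6371 + 196.2 = 6567.2 km = 6.567×10⁶ m.
Specific energy ε = v²/2 − μ/r = -1.845×10⁷ J/kg, so a = −μ/(2ε) = 1.080×10⁷ m.
The apsides satisfy r_p + r_a = 2a, so the apogee radius is 2a − r_p = 1.504×10⁷ m = 15038 km.
Apogee altitude = 15038 − 6371 = 8667.1 km.

apogee altitude ≈ 8667 km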